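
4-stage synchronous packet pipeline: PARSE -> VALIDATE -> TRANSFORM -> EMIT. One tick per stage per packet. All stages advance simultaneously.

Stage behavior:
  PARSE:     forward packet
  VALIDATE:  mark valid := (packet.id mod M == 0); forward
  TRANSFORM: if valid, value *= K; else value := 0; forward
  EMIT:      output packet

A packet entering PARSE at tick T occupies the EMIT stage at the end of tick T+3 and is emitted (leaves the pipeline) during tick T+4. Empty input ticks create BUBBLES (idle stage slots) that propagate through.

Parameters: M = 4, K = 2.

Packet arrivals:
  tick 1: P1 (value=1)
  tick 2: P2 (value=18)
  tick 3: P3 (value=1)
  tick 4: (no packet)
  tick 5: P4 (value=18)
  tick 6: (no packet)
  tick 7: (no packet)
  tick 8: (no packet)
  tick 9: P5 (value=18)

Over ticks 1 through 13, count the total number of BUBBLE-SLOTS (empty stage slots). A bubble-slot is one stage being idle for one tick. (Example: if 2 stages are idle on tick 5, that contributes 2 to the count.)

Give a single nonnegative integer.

Answer: 32

Derivation:
Tick 1: [PARSE:P1(v=1,ok=F), VALIDATE:-, TRANSFORM:-, EMIT:-] out:-; bubbles=3
Tick 2: [PARSE:P2(v=18,ok=F), VALIDATE:P1(v=1,ok=F), TRANSFORM:-, EMIT:-] out:-; bubbles=2
Tick 3: [PARSE:P3(v=1,ok=F), VALIDATE:P2(v=18,ok=F), TRANSFORM:P1(v=0,ok=F), EMIT:-] out:-; bubbles=1
Tick 4: [PARSE:-, VALIDATE:P3(v=1,ok=F), TRANSFORM:P2(v=0,ok=F), EMIT:P1(v=0,ok=F)] out:-; bubbles=1
Tick 5: [PARSE:P4(v=18,ok=F), VALIDATE:-, TRANSFORM:P3(v=0,ok=F), EMIT:P2(v=0,ok=F)] out:P1(v=0); bubbles=1
Tick 6: [PARSE:-, VALIDATE:P4(v=18,ok=T), TRANSFORM:-, EMIT:P3(v=0,ok=F)] out:P2(v=0); bubbles=2
Tick 7: [PARSE:-, VALIDATE:-, TRANSFORM:P4(v=36,ok=T), EMIT:-] out:P3(v=0); bubbles=3
Tick 8: [PARSE:-, VALIDATE:-, TRANSFORM:-, EMIT:P4(v=36,ok=T)] out:-; bubbles=3
Tick 9: [PARSE:P5(v=18,ok=F), VALIDATE:-, TRANSFORM:-, EMIT:-] out:P4(v=36); bubbles=3
Tick 10: [PARSE:-, VALIDATE:P5(v=18,ok=F), TRANSFORM:-, EMIT:-] out:-; bubbles=3
Tick 11: [PARSE:-, VALIDATE:-, TRANSFORM:P5(v=0,ok=F), EMIT:-] out:-; bubbles=3
Tick 12: [PARSE:-, VALIDATE:-, TRANSFORM:-, EMIT:P5(v=0,ok=F)] out:-; bubbles=3
Tick 13: [PARSE:-, VALIDATE:-, TRANSFORM:-, EMIT:-] out:P5(v=0); bubbles=4
Total bubble-slots: 32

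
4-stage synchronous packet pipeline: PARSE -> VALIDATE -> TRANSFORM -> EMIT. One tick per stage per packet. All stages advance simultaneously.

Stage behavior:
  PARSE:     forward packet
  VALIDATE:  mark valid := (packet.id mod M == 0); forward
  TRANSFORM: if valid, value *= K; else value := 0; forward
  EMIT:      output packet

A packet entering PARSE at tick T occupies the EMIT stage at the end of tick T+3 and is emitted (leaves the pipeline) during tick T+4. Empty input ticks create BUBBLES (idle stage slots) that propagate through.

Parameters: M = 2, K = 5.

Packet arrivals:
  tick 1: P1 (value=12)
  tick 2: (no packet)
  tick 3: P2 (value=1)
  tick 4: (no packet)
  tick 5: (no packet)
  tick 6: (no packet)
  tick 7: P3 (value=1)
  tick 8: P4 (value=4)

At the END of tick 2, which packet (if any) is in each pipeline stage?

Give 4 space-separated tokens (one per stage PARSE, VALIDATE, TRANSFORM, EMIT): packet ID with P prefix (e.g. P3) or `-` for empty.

Answer: - P1 - -

Derivation:
Tick 1: [PARSE:P1(v=12,ok=F), VALIDATE:-, TRANSFORM:-, EMIT:-] out:-; in:P1
Tick 2: [PARSE:-, VALIDATE:P1(v=12,ok=F), TRANSFORM:-, EMIT:-] out:-; in:-
At end of tick 2: ['-', 'P1', '-', '-']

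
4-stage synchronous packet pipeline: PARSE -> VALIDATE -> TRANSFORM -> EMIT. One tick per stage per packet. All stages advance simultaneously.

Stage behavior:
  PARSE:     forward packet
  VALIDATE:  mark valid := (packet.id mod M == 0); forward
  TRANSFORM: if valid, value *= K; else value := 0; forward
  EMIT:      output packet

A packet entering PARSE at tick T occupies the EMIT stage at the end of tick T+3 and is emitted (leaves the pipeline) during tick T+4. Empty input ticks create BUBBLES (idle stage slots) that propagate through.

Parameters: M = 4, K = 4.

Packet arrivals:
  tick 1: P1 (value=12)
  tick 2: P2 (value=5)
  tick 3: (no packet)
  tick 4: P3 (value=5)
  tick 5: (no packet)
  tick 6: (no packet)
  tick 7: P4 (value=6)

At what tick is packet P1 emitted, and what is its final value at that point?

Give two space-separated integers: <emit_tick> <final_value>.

Answer: 5 0

Derivation:
Tick 1: [PARSE:P1(v=12,ok=F), VALIDATE:-, TRANSFORM:-, EMIT:-] out:-; in:P1
Tick 2: [PARSE:P2(v=5,ok=F), VALIDATE:P1(v=12,ok=F), TRANSFORM:-, EMIT:-] out:-; in:P2
Tick 3: [PARSE:-, VALIDATE:P2(v=5,ok=F), TRANSFORM:P1(v=0,ok=F), EMIT:-] out:-; in:-
Tick 4: [PARSE:P3(v=5,ok=F), VALIDATE:-, TRANSFORM:P2(v=0,ok=F), EMIT:P1(v=0,ok=F)] out:-; in:P3
Tick 5: [PARSE:-, VALIDATE:P3(v=5,ok=F), TRANSFORM:-, EMIT:P2(v=0,ok=F)] out:P1(v=0); in:-
Tick 6: [PARSE:-, VALIDATE:-, TRANSFORM:P3(v=0,ok=F), EMIT:-] out:P2(v=0); in:-
Tick 7: [PARSE:P4(v=6,ok=F), VALIDATE:-, TRANSFORM:-, EMIT:P3(v=0,ok=F)] out:-; in:P4
Tick 8: [PARSE:-, VALIDATE:P4(v=6,ok=T), TRANSFORM:-, EMIT:-] out:P3(v=0); in:-
Tick 9: [PARSE:-, VALIDATE:-, TRANSFORM:P4(v=24,ok=T), EMIT:-] out:-; in:-
Tick 10: [PARSE:-, VALIDATE:-, TRANSFORM:-, EMIT:P4(v=24,ok=T)] out:-; in:-
Tick 11: [PARSE:-, VALIDATE:-, TRANSFORM:-, EMIT:-] out:P4(v=24); in:-
P1: arrives tick 1, valid=False (id=1, id%4=1), emit tick 5, final value 0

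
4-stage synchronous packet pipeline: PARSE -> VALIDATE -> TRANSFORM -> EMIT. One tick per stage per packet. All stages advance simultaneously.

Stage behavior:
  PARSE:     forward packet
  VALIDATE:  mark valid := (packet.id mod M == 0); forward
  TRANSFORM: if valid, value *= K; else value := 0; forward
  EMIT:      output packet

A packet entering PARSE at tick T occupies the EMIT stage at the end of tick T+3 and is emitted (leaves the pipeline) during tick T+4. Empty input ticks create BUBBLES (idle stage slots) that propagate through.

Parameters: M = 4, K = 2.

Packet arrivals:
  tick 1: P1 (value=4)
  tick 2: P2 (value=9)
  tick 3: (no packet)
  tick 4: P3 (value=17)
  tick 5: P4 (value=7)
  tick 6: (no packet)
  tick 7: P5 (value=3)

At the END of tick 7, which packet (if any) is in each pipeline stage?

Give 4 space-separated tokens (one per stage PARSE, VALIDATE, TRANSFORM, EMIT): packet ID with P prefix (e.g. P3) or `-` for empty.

Answer: P5 - P4 P3

Derivation:
Tick 1: [PARSE:P1(v=4,ok=F), VALIDATE:-, TRANSFORM:-, EMIT:-] out:-; in:P1
Tick 2: [PARSE:P2(v=9,ok=F), VALIDATE:P1(v=4,ok=F), TRANSFORM:-, EMIT:-] out:-; in:P2
Tick 3: [PARSE:-, VALIDATE:P2(v=9,ok=F), TRANSFORM:P1(v=0,ok=F), EMIT:-] out:-; in:-
Tick 4: [PARSE:P3(v=17,ok=F), VALIDATE:-, TRANSFORM:P2(v=0,ok=F), EMIT:P1(v=0,ok=F)] out:-; in:P3
Tick 5: [PARSE:P4(v=7,ok=F), VALIDATE:P3(v=17,ok=F), TRANSFORM:-, EMIT:P2(v=0,ok=F)] out:P1(v=0); in:P4
Tick 6: [PARSE:-, VALIDATE:P4(v=7,ok=T), TRANSFORM:P3(v=0,ok=F), EMIT:-] out:P2(v=0); in:-
Tick 7: [PARSE:P5(v=3,ok=F), VALIDATE:-, TRANSFORM:P4(v=14,ok=T), EMIT:P3(v=0,ok=F)] out:-; in:P5
At end of tick 7: ['P5', '-', 'P4', 'P3']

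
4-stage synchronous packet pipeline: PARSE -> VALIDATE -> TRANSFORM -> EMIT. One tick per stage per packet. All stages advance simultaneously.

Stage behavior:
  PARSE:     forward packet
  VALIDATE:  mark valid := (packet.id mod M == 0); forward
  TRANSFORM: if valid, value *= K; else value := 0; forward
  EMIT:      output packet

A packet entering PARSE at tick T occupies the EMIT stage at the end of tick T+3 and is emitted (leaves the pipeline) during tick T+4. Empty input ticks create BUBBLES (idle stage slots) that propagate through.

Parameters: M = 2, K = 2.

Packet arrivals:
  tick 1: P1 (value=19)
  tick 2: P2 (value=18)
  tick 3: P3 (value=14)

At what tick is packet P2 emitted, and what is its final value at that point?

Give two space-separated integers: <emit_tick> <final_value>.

Answer: 6 36

Derivation:
Tick 1: [PARSE:P1(v=19,ok=F), VALIDATE:-, TRANSFORM:-, EMIT:-] out:-; in:P1
Tick 2: [PARSE:P2(v=18,ok=F), VALIDATE:P1(v=19,ok=F), TRANSFORM:-, EMIT:-] out:-; in:P2
Tick 3: [PARSE:P3(v=14,ok=F), VALIDATE:P2(v=18,ok=T), TRANSFORM:P1(v=0,ok=F), EMIT:-] out:-; in:P3
Tick 4: [PARSE:-, VALIDATE:P3(v=14,ok=F), TRANSFORM:P2(v=36,ok=T), EMIT:P1(v=0,ok=F)] out:-; in:-
Tick 5: [PARSE:-, VALIDATE:-, TRANSFORM:P3(v=0,ok=F), EMIT:P2(v=36,ok=T)] out:P1(v=0); in:-
Tick 6: [PARSE:-, VALIDATE:-, TRANSFORM:-, EMIT:P3(v=0,ok=F)] out:P2(v=36); in:-
Tick 7: [PARSE:-, VALIDATE:-, TRANSFORM:-, EMIT:-] out:P3(v=0); in:-
P2: arrives tick 2, valid=True (id=2, id%2=0), emit tick 6, final value 36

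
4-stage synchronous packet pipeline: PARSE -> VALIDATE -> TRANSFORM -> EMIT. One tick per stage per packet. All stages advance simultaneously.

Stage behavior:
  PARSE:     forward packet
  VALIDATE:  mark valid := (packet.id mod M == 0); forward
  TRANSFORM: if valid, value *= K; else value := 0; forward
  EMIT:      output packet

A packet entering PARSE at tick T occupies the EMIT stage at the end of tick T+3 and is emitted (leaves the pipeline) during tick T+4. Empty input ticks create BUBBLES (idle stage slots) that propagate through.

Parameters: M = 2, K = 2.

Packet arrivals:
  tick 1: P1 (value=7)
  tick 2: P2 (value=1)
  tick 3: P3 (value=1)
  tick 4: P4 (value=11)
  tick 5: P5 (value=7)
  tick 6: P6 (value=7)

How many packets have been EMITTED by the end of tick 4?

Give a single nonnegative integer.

Tick 1: [PARSE:P1(v=7,ok=F), VALIDATE:-, TRANSFORM:-, EMIT:-] out:-; in:P1
Tick 2: [PARSE:P2(v=1,ok=F), VALIDATE:P1(v=7,ok=F), TRANSFORM:-, EMIT:-] out:-; in:P2
Tick 3: [PARSE:P3(v=1,ok=F), VALIDATE:P2(v=1,ok=T), TRANSFORM:P1(v=0,ok=F), EMIT:-] out:-; in:P3
Tick 4: [PARSE:P4(v=11,ok=F), VALIDATE:P3(v=1,ok=F), TRANSFORM:P2(v=2,ok=T), EMIT:P1(v=0,ok=F)] out:-; in:P4
Emitted by tick 4: []

Answer: 0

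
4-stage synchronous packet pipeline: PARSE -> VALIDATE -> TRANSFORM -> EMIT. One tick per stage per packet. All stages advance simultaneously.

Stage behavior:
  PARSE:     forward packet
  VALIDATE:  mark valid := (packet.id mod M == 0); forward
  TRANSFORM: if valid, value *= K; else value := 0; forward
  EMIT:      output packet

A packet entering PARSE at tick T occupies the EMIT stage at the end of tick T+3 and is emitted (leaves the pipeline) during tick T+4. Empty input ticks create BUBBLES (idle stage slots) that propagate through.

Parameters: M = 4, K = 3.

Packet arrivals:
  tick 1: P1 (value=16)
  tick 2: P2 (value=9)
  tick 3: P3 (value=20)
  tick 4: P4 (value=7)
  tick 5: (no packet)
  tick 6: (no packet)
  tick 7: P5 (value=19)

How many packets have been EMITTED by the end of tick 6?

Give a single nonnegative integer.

Tick 1: [PARSE:P1(v=16,ok=F), VALIDATE:-, TRANSFORM:-, EMIT:-] out:-; in:P1
Tick 2: [PARSE:P2(v=9,ok=F), VALIDATE:P1(v=16,ok=F), TRANSFORM:-, EMIT:-] out:-; in:P2
Tick 3: [PARSE:P3(v=20,ok=F), VALIDATE:P2(v=9,ok=F), TRANSFORM:P1(v=0,ok=F), EMIT:-] out:-; in:P3
Tick 4: [PARSE:P4(v=7,ok=F), VALIDATE:P3(v=20,ok=F), TRANSFORM:P2(v=0,ok=F), EMIT:P1(v=0,ok=F)] out:-; in:P4
Tick 5: [PARSE:-, VALIDATE:P4(v=7,ok=T), TRANSFORM:P3(v=0,ok=F), EMIT:P2(v=0,ok=F)] out:P1(v=0); in:-
Tick 6: [PARSE:-, VALIDATE:-, TRANSFORM:P4(v=21,ok=T), EMIT:P3(v=0,ok=F)] out:P2(v=0); in:-
Emitted by tick 6: ['P1', 'P2']

Answer: 2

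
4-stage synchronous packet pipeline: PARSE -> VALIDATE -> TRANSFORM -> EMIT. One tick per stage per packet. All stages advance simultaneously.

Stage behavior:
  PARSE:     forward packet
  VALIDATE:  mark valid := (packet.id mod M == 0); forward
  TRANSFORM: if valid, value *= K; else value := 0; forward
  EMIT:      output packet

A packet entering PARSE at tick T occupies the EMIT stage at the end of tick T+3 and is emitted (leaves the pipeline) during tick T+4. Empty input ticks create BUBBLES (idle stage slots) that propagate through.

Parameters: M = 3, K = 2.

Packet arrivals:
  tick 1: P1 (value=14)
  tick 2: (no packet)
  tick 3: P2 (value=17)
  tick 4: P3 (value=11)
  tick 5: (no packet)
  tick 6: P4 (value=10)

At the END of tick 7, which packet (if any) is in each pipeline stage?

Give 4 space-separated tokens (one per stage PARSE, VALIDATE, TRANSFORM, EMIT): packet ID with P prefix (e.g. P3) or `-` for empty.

Tick 1: [PARSE:P1(v=14,ok=F), VALIDATE:-, TRANSFORM:-, EMIT:-] out:-; in:P1
Tick 2: [PARSE:-, VALIDATE:P1(v=14,ok=F), TRANSFORM:-, EMIT:-] out:-; in:-
Tick 3: [PARSE:P2(v=17,ok=F), VALIDATE:-, TRANSFORM:P1(v=0,ok=F), EMIT:-] out:-; in:P2
Tick 4: [PARSE:P3(v=11,ok=F), VALIDATE:P2(v=17,ok=F), TRANSFORM:-, EMIT:P1(v=0,ok=F)] out:-; in:P3
Tick 5: [PARSE:-, VALIDATE:P3(v=11,ok=T), TRANSFORM:P2(v=0,ok=F), EMIT:-] out:P1(v=0); in:-
Tick 6: [PARSE:P4(v=10,ok=F), VALIDATE:-, TRANSFORM:P3(v=22,ok=T), EMIT:P2(v=0,ok=F)] out:-; in:P4
Tick 7: [PARSE:-, VALIDATE:P4(v=10,ok=F), TRANSFORM:-, EMIT:P3(v=22,ok=T)] out:P2(v=0); in:-
At end of tick 7: ['-', 'P4', '-', 'P3']

Answer: - P4 - P3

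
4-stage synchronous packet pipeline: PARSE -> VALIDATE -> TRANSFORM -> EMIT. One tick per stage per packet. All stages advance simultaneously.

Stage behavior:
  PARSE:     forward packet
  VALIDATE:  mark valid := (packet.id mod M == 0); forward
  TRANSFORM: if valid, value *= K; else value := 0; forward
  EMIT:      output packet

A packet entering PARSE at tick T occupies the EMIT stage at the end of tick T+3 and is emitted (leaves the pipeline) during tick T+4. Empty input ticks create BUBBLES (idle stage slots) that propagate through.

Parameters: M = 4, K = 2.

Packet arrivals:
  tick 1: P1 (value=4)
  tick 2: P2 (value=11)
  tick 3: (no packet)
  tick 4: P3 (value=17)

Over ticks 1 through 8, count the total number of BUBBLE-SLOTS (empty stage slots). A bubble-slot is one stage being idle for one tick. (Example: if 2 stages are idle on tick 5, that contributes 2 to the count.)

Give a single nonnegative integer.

Answer: 20

Derivation:
Tick 1: [PARSE:P1(v=4,ok=F), VALIDATE:-, TRANSFORM:-, EMIT:-] out:-; bubbles=3
Tick 2: [PARSE:P2(v=11,ok=F), VALIDATE:P1(v=4,ok=F), TRANSFORM:-, EMIT:-] out:-; bubbles=2
Tick 3: [PARSE:-, VALIDATE:P2(v=11,ok=F), TRANSFORM:P1(v=0,ok=F), EMIT:-] out:-; bubbles=2
Tick 4: [PARSE:P3(v=17,ok=F), VALIDATE:-, TRANSFORM:P2(v=0,ok=F), EMIT:P1(v=0,ok=F)] out:-; bubbles=1
Tick 5: [PARSE:-, VALIDATE:P3(v=17,ok=F), TRANSFORM:-, EMIT:P2(v=0,ok=F)] out:P1(v=0); bubbles=2
Tick 6: [PARSE:-, VALIDATE:-, TRANSFORM:P3(v=0,ok=F), EMIT:-] out:P2(v=0); bubbles=3
Tick 7: [PARSE:-, VALIDATE:-, TRANSFORM:-, EMIT:P3(v=0,ok=F)] out:-; bubbles=3
Tick 8: [PARSE:-, VALIDATE:-, TRANSFORM:-, EMIT:-] out:P3(v=0); bubbles=4
Total bubble-slots: 20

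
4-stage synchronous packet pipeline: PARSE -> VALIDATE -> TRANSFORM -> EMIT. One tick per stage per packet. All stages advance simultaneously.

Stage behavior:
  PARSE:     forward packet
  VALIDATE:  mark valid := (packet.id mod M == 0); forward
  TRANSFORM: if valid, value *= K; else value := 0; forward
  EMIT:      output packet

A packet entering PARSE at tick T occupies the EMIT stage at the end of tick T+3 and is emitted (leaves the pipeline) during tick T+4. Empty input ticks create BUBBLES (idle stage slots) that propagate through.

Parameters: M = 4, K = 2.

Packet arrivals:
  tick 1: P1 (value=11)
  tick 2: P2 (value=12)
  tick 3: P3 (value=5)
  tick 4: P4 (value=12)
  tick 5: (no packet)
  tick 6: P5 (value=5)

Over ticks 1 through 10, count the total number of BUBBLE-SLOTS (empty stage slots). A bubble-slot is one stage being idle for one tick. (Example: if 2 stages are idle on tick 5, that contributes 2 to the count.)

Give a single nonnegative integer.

Answer: 20

Derivation:
Tick 1: [PARSE:P1(v=11,ok=F), VALIDATE:-, TRANSFORM:-, EMIT:-] out:-; bubbles=3
Tick 2: [PARSE:P2(v=12,ok=F), VALIDATE:P1(v=11,ok=F), TRANSFORM:-, EMIT:-] out:-; bubbles=2
Tick 3: [PARSE:P3(v=5,ok=F), VALIDATE:P2(v=12,ok=F), TRANSFORM:P1(v=0,ok=F), EMIT:-] out:-; bubbles=1
Tick 4: [PARSE:P4(v=12,ok=F), VALIDATE:P3(v=5,ok=F), TRANSFORM:P2(v=0,ok=F), EMIT:P1(v=0,ok=F)] out:-; bubbles=0
Tick 5: [PARSE:-, VALIDATE:P4(v=12,ok=T), TRANSFORM:P3(v=0,ok=F), EMIT:P2(v=0,ok=F)] out:P1(v=0); bubbles=1
Tick 6: [PARSE:P5(v=5,ok=F), VALIDATE:-, TRANSFORM:P4(v=24,ok=T), EMIT:P3(v=0,ok=F)] out:P2(v=0); bubbles=1
Tick 7: [PARSE:-, VALIDATE:P5(v=5,ok=F), TRANSFORM:-, EMIT:P4(v=24,ok=T)] out:P3(v=0); bubbles=2
Tick 8: [PARSE:-, VALIDATE:-, TRANSFORM:P5(v=0,ok=F), EMIT:-] out:P4(v=24); bubbles=3
Tick 9: [PARSE:-, VALIDATE:-, TRANSFORM:-, EMIT:P5(v=0,ok=F)] out:-; bubbles=3
Tick 10: [PARSE:-, VALIDATE:-, TRANSFORM:-, EMIT:-] out:P5(v=0); bubbles=4
Total bubble-slots: 20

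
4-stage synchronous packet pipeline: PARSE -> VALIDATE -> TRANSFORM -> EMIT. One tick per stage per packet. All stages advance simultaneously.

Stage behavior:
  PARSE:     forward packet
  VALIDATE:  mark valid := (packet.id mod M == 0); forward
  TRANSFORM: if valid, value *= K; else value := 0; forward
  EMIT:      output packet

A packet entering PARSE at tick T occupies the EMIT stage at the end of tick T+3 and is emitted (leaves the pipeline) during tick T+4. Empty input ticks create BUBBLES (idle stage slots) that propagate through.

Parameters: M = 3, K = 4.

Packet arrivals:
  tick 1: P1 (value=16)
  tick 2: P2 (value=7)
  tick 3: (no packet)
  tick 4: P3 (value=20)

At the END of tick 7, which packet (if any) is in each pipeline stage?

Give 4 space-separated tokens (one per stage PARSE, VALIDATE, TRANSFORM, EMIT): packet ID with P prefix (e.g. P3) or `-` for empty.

Tick 1: [PARSE:P1(v=16,ok=F), VALIDATE:-, TRANSFORM:-, EMIT:-] out:-; in:P1
Tick 2: [PARSE:P2(v=7,ok=F), VALIDATE:P1(v=16,ok=F), TRANSFORM:-, EMIT:-] out:-; in:P2
Tick 3: [PARSE:-, VALIDATE:P2(v=7,ok=F), TRANSFORM:P1(v=0,ok=F), EMIT:-] out:-; in:-
Tick 4: [PARSE:P3(v=20,ok=F), VALIDATE:-, TRANSFORM:P2(v=0,ok=F), EMIT:P1(v=0,ok=F)] out:-; in:P3
Tick 5: [PARSE:-, VALIDATE:P3(v=20,ok=T), TRANSFORM:-, EMIT:P2(v=0,ok=F)] out:P1(v=0); in:-
Tick 6: [PARSE:-, VALIDATE:-, TRANSFORM:P3(v=80,ok=T), EMIT:-] out:P2(v=0); in:-
Tick 7: [PARSE:-, VALIDATE:-, TRANSFORM:-, EMIT:P3(v=80,ok=T)] out:-; in:-
At end of tick 7: ['-', '-', '-', 'P3']

Answer: - - - P3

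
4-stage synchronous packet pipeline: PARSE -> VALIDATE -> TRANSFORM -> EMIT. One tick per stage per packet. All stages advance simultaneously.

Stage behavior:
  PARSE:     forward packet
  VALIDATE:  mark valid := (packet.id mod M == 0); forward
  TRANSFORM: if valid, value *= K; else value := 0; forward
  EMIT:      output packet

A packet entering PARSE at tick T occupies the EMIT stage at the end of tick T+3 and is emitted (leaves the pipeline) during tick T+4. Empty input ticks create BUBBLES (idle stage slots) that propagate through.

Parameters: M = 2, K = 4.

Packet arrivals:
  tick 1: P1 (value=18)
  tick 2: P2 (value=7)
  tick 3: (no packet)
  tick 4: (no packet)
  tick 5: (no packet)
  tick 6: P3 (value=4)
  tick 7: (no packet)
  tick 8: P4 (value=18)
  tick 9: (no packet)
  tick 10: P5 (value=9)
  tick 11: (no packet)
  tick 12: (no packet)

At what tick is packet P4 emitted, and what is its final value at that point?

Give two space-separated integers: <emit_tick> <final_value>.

Answer: 12 72

Derivation:
Tick 1: [PARSE:P1(v=18,ok=F), VALIDATE:-, TRANSFORM:-, EMIT:-] out:-; in:P1
Tick 2: [PARSE:P2(v=7,ok=F), VALIDATE:P1(v=18,ok=F), TRANSFORM:-, EMIT:-] out:-; in:P2
Tick 3: [PARSE:-, VALIDATE:P2(v=7,ok=T), TRANSFORM:P1(v=0,ok=F), EMIT:-] out:-; in:-
Tick 4: [PARSE:-, VALIDATE:-, TRANSFORM:P2(v=28,ok=T), EMIT:P1(v=0,ok=F)] out:-; in:-
Tick 5: [PARSE:-, VALIDATE:-, TRANSFORM:-, EMIT:P2(v=28,ok=T)] out:P1(v=0); in:-
Tick 6: [PARSE:P3(v=4,ok=F), VALIDATE:-, TRANSFORM:-, EMIT:-] out:P2(v=28); in:P3
Tick 7: [PARSE:-, VALIDATE:P3(v=4,ok=F), TRANSFORM:-, EMIT:-] out:-; in:-
Tick 8: [PARSE:P4(v=18,ok=F), VALIDATE:-, TRANSFORM:P3(v=0,ok=F), EMIT:-] out:-; in:P4
Tick 9: [PARSE:-, VALIDATE:P4(v=18,ok=T), TRANSFORM:-, EMIT:P3(v=0,ok=F)] out:-; in:-
Tick 10: [PARSE:P5(v=9,ok=F), VALIDATE:-, TRANSFORM:P4(v=72,ok=T), EMIT:-] out:P3(v=0); in:P5
Tick 11: [PARSE:-, VALIDATE:P5(v=9,ok=F), TRANSFORM:-, EMIT:P4(v=72,ok=T)] out:-; in:-
Tick 12: [PARSE:-, VALIDATE:-, TRANSFORM:P5(v=0,ok=F), EMIT:-] out:P4(v=72); in:-
Tick 13: [PARSE:-, VALIDATE:-, TRANSFORM:-, EMIT:P5(v=0,ok=F)] out:-; in:-
Tick 14: [PARSE:-, VALIDATE:-, TRANSFORM:-, EMIT:-] out:P5(v=0); in:-
Tick 15: [PARSE:-, VALIDATE:-, TRANSFORM:-, EMIT:-] out:-; in:-
Tick 16: [PARSE:-, VALIDATE:-, TRANSFORM:-, EMIT:-] out:-; in:-
P4: arrives tick 8, valid=True (id=4, id%2=0), emit tick 12, final value 72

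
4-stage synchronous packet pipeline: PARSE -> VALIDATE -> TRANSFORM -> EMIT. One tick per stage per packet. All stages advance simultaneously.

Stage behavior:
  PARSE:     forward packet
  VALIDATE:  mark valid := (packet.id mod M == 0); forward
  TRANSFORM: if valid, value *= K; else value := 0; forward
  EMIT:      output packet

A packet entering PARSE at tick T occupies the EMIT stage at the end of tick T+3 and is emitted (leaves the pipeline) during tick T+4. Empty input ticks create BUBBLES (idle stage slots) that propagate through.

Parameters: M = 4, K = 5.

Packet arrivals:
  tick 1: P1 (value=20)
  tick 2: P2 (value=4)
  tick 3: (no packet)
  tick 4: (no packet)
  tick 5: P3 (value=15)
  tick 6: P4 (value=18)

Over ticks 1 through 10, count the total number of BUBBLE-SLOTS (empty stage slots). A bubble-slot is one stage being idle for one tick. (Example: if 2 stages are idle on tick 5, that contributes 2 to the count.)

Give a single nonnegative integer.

Tick 1: [PARSE:P1(v=20,ok=F), VALIDATE:-, TRANSFORM:-, EMIT:-] out:-; bubbles=3
Tick 2: [PARSE:P2(v=4,ok=F), VALIDATE:P1(v=20,ok=F), TRANSFORM:-, EMIT:-] out:-; bubbles=2
Tick 3: [PARSE:-, VALIDATE:P2(v=4,ok=F), TRANSFORM:P1(v=0,ok=F), EMIT:-] out:-; bubbles=2
Tick 4: [PARSE:-, VALIDATE:-, TRANSFORM:P2(v=0,ok=F), EMIT:P1(v=0,ok=F)] out:-; bubbles=2
Tick 5: [PARSE:P3(v=15,ok=F), VALIDATE:-, TRANSFORM:-, EMIT:P2(v=0,ok=F)] out:P1(v=0); bubbles=2
Tick 6: [PARSE:P4(v=18,ok=F), VALIDATE:P3(v=15,ok=F), TRANSFORM:-, EMIT:-] out:P2(v=0); bubbles=2
Tick 7: [PARSE:-, VALIDATE:P4(v=18,ok=T), TRANSFORM:P3(v=0,ok=F), EMIT:-] out:-; bubbles=2
Tick 8: [PARSE:-, VALIDATE:-, TRANSFORM:P4(v=90,ok=T), EMIT:P3(v=0,ok=F)] out:-; bubbles=2
Tick 9: [PARSE:-, VALIDATE:-, TRANSFORM:-, EMIT:P4(v=90,ok=T)] out:P3(v=0); bubbles=3
Tick 10: [PARSE:-, VALIDATE:-, TRANSFORM:-, EMIT:-] out:P4(v=90); bubbles=4
Total bubble-slots: 24

Answer: 24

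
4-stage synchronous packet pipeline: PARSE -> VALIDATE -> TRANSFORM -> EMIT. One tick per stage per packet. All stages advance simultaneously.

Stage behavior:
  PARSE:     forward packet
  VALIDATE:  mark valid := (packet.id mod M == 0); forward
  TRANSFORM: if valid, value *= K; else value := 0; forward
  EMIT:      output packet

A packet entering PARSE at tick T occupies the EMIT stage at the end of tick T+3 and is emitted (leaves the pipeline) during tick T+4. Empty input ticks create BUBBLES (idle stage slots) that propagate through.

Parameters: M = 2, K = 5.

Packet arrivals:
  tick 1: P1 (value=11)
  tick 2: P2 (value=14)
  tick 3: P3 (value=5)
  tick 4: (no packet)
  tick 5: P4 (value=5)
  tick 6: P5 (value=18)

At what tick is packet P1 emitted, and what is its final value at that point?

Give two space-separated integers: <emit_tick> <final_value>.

Tick 1: [PARSE:P1(v=11,ok=F), VALIDATE:-, TRANSFORM:-, EMIT:-] out:-; in:P1
Tick 2: [PARSE:P2(v=14,ok=F), VALIDATE:P1(v=11,ok=F), TRANSFORM:-, EMIT:-] out:-; in:P2
Tick 3: [PARSE:P3(v=5,ok=F), VALIDATE:P2(v=14,ok=T), TRANSFORM:P1(v=0,ok=F), EMIT:-] out:-; in:P3
Tick 4: [PARSE:-, VALIDATE:P3(v=5,ok=F), TRANSFORM:P2(v=70,ok=T), EMIT:P1(v=0,ok=F)] out:-; in:-
Tick 5: [PARSE:P4(v=5,ok=F), VALIDATE:-, TRANSFORM:P3(v=0,ok=F), EMIT:P2(v=70,ok=T)] out:P1(v=0); in:P4
Tick 6: [PARSE:P5(v=18,ok=F), VALIDATE:P4(v=5,ok=T), TRANSFORM:-, EMIT:P3(v=0,ok=F)] out:P2(v=70); in:P5
Tick 7: [PARSE:-, VALIDATE:P5(v=18,ok=F), TRANSFORM:P4(v=25,ok=T), EMIT:-] out:P3(v=0); in:-
Tick 8: [PARSE:-, VALIDATE:-, TRANSFORM:P5(v=0,ok=F), EMIT:P4(v=25,ok=T)] out:-; in:-
Tick 9: [PARSE:-, VALIDATE:-, TRANSFORM:-, EMIT:P5(v=0,ok=F)] out:P4(v=25); in:-
Tick 10: [PARSE:-, VALIDATE:-, TRANSFORM:-, EMIT:-] out:P5(v=0); in:-
P1: arrives tick 1, valid=False (id=1, id%2=1), emit tick 5, final value 0

Answer: 5 0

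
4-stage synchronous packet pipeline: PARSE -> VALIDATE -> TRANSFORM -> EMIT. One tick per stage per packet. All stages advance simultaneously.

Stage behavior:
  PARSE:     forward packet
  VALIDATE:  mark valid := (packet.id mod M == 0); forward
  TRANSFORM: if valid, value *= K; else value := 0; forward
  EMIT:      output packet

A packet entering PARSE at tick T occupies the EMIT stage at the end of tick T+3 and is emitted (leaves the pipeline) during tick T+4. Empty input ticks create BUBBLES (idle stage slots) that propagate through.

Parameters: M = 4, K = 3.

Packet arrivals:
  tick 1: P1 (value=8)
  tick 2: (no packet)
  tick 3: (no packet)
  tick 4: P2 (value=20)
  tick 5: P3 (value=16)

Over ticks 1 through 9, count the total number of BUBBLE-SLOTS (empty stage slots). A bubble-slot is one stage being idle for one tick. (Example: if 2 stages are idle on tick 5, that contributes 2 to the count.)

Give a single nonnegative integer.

Tick 1: [PARSE:P1(v=8,ok=F), VALIDATE:-, TRANSFORM:-, EMIT:-] out:-; bubbles=3
Tick 2: [PARSE:-, VALIDATE:P1(v=8,ok=F), TRANSFORM:-, EMIT:-] out:-; bubbles=3
Tick 3: [PARSE:-, VALIDATE:-, TRANSFORM:P1(v=0,ok=F), EMIT:-] out:-; bubbles=3
Tick 4: [PARSE:P2(v=20,ok=F), VALIDATE:-, TRANSFORM:-, EMIT:P1(v=0,ok=F)] out:-; bubbles=2
Tick 5: [PARSE:P3(v=16,ok=F), VALIDATE:P2(v=20,ok=F), TRANSFORM:-, EMIT:-] out:P1(v=0); bubbles=2
Tick 6: [PARSE:-, VALIDATE:P3(v=16,ok=F), TRANSFORM:P2(v=0,ok=F), EMIT:-] out:-; bubbles=2
Tick 7: [PARSE:-, VALIDATE:-, TRANSFORM:P3(v=0,ok=F), EMIT:P2(v=0,ok=F)] out:-; bubbles=2
Tick 8: [PARSE:-, VALIDATE:-, TRANSFORM:-, EMIT:P3(v=0,ok=F)] out:P2(v=0); bubbles=3
Tick 9: [PARSE:-, VALIDATE:-, TRANSFORM:-, EMIT:-] out:P3(v=0); bubbles=4
Total bubble-slots: 24

Answer: 24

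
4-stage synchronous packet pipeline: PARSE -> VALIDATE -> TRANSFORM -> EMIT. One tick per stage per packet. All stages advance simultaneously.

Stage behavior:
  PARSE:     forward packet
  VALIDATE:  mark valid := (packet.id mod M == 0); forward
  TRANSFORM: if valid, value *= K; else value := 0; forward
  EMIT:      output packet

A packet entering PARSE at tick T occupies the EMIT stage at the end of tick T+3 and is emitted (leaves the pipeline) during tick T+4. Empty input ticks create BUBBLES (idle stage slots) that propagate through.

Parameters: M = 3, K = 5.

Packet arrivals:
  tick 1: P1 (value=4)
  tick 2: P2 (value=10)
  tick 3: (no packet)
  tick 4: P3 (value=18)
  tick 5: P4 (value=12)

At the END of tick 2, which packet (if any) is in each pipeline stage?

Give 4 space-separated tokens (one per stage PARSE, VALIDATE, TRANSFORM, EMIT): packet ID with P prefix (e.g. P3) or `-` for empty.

Answer: P2 P1 - -

Derivation:
Tick 1: [PARSE:P1(v=4,ok=F), VALIDATE:-, TRANSFORM:-, EMIT:-] out:-; in:P1
Tick 2: [PARSE:P2(v=10,ok=F), VALIDATE:P1(v=4,ok=F), TRANSFORM:-, EMIT:-] out:-; in:P2
At end of tick 2: ['P2', 'P1', '-', '-']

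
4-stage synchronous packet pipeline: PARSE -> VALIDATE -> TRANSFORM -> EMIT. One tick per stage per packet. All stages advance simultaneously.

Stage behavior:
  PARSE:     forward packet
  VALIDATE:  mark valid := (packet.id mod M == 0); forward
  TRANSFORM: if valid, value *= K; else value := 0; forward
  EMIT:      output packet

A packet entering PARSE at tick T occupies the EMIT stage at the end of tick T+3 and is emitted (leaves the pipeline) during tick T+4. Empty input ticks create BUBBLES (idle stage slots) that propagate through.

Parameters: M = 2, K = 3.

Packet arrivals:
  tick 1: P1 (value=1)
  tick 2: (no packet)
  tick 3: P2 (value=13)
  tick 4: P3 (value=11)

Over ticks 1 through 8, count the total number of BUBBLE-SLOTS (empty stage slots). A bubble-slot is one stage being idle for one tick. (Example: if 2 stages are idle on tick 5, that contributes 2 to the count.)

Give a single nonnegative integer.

Answer: 20

Derivation:
Tick 1: [PARSE:P1(v=1,ok=F), VALIDATE:-, TRANSFORM:-, EMIT:-] out:-; bubbles=3
Tick 2: [PARSE:-, VALIDATE:P1(v=1,ok=F), TRANSFORM:-, EMIT:-] out:-; bubbles=3
Tick 3: [PARSE:P2(v=13,ok=F), VALIDATE:-, TRANSFORM:P1(v=0,ok=F), EMIT:-] out:-; bubbles=2
Tick 4: [PARSE:P3(v=11,ok=F), VALIDATE:P2(v=13,ok=T), TRANSFORM:-, EMIT:P1(v=0,ok=F)] out:-; bubbles=1
Tick 5: [PARSE:-, VALIDATE:P3(v=11,ok=F), TRANSFORM:P2(v=39,ok=T), EMIT:-] out:P1(v=0); bubbles=2
Tick 6: [PARSE:-, VALIDATE:-, TRANSFORM:P3(v=0,ok=F), EMIT:P2(v=39,ok=T)] out:-; bubbles=2
Tick 7: [PARSE:-, VALIDATE:-, TRANSFORM:-, EMIT:P3(v=0,ok=F)] out:P2(v=39); bubbles=3
Tick 8: [PARSE:-, VALIDATE:-, TRANSFORM:-, EMIT:-] out:P3(v=0); bubbles=4
Total bubble-slots: 20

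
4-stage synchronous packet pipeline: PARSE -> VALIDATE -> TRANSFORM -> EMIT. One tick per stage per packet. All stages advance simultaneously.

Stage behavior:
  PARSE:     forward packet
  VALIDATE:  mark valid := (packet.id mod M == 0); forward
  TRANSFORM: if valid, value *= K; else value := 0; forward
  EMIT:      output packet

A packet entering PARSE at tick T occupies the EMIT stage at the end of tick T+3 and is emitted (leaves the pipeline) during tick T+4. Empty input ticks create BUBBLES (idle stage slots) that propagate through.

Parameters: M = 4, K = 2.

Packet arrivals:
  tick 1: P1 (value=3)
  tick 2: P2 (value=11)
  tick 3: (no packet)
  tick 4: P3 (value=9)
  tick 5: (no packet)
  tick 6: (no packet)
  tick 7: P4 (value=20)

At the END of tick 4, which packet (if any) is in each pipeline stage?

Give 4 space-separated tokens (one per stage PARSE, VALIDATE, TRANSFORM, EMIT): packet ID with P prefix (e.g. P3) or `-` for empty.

Answer: P3 - P2 P1

Derivation:
Tick 1: [PARSE:P1(v=3,ok=F), VALIDATE:-, TRANSFORM:-, EMIT:-] out:-; in:P1
Tick 2: [PARSE:P2(v=11,ok=F), VALIDATE:P1(v=3,ok=F), TRANSFORM:-, EMIT:-] out:-; in:P2
Tick 3: [PARSE:-, VALIDATE:P2(v=11,ok=F), TRANSFORM:P1(v=0,ok=F), EMIT:-] out:-; in:-
Tick 4: [PARSE:P3(v=9,ok=F), VALIDATE:-, TRANSFORM:P2(v=0,ok=F), EMIT:P1(v=0,ok=F)] out:-; in:P3
At end of tick 4: ['P3', '-', 'P2', 'P1']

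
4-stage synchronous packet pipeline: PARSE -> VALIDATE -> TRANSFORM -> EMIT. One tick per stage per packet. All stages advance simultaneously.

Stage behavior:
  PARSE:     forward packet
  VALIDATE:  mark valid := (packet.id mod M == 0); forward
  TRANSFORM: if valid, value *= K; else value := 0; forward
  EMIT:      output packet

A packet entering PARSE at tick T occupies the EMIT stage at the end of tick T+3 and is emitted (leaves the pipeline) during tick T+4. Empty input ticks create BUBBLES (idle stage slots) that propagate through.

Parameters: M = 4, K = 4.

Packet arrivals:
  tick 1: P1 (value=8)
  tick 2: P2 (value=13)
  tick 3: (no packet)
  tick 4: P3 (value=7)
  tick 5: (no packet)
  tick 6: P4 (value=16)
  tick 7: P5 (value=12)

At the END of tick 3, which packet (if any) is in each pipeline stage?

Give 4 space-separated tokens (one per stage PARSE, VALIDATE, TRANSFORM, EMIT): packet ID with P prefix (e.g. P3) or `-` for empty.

Tick 1: [PARSE:P1(v=8,ok=F), VALIDATE:-, TRANSFORM:-, EMIT:-] out:-; in:P1
Tick 2: [PARSE:P2(v=13,ok=F), VALIDATE:P1(v=8,ok=F), TRANSFORM:-, EMIT:-] out:-; in:P2
Tick 3: [PARSE:-, VALIDATE:P2(v=13,ok=F), TRANSFORM:P1(v=0,ok=F), EMIT:-] out:-; in:-
At end of tick 3: ['-', 'P2', 'P1', '-']

Answer: - P2 P1 -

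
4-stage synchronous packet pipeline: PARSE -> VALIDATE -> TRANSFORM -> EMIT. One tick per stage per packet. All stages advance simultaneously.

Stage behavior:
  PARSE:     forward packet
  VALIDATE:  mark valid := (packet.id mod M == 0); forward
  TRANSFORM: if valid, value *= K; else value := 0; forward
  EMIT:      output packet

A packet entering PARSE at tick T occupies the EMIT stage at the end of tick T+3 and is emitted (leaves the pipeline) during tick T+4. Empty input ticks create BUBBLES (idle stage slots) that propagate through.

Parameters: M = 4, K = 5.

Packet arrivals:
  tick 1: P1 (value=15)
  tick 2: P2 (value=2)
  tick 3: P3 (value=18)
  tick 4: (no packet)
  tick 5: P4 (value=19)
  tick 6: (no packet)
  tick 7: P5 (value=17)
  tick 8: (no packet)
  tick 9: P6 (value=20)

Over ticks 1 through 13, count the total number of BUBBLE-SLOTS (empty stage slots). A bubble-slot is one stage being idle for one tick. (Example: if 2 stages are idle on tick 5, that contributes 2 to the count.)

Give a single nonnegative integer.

Tick 1: [PARSE:P1(v=15,ok=F), VALIDATE:-, TRANSFORM:-, EMIT:-] out:-; bubbles=3
Tick 2: [PARSE:P2(v=2,ok=F), VALIDATE:P1(v=15,ok=F), TRANSFORM:-, EMIT:-] out:-; bubbles=2
Tick 3: [PARSE:P3(v=18,ok=F), VALIDATE:P2(v=2,ok=F), TRANSFORM:P1(v=0,ok=F), EMIT:-] out:-; bubbles=1
Tick 4: [PARSE:-, VALIDATE:P3(v=18,ok=F), TRANSFORM:P2(v=0,ok=F), EMIT:P1(v=0,ok=F)] out:-; bubbles=1
Tick 5: [PARSE:P4(v=19,ok=F), VALIDATE:-, TRANSFORM:P3(v=0,ok=F), EMIT:P2(v=0,ok=F)] out:P1(v=0); bubbles=1
Tick 6: [PARSE:-, VALIDATE:P4(v=19,ok=T), TRANSFORM:-, EMIT:P3(v=0,ok=F)] out:P2(v=0); bubbles=2
Tick 7: [PARSE:P5(v=17,ok=F), VALIDATE:-, TRANSFORM:P4(v=95,ok=T), EMIT:-] out:P3(v=0); bubbles=2
Tick 8: [PARSE:-, VALIDATE:P5(v=17,ok=F), TRANSFORM:-, EMIT:P4(v=95,ok=T)] out:-; bubbles=2
Tick 9: [PARSE:P6(v=20,ok=F), VALIDATE:-, TRANSFORM:P5(v=0,ok=F), EMIT:-] out:P4(v=95); bubbles=2
Tick 10: [PARSE:-, VALIDATE:P6(v=20,ok=F), TRANSFORM:-, EMIT:P5(v=0,ok=F)] out:-; bubbles=2
Tick 11: [PARSE:-, VALIDATE:-, TRANSFORM:P6(v=0,ok=F), EMIT:-] out:P5(v=0); bubbles=3
Tick 12: [PARSE:-, VALIDATE:-, TRANSFORM:-, EMIT:P6(v=0,ok=F)] out:-; bubbles=3
Tick 13: [PARSE:-, VALIDATE:-, TRANSFORM:-, EMIT:-] out:P6(v=0); bubbles=4
Total bubble-slots: 28

Answer: 28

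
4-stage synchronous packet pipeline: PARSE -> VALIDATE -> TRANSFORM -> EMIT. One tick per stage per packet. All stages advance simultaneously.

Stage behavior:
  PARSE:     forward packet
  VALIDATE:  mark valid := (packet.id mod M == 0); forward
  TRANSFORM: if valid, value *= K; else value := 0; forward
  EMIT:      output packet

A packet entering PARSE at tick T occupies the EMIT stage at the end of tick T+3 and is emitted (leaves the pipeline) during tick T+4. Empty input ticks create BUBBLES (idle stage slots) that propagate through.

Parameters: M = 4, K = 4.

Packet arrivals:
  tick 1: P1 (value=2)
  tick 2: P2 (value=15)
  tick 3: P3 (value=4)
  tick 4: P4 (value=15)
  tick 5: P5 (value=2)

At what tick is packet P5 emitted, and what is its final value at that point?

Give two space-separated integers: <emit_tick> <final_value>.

Answer: 9 0

Derivation:
Tick 1: [PARSE:P1(v=2,ok=F), VALIDATE:-, TRANSFORM:-, EMIT:-] out:-; in:P1
Tick 2: [PARSE:P2(v=15,ok=F), VALIDATE:P1(v=2,ok=F), TRANSFORM:-, EMIT:-] out:-; in:P2
Tick 3: [PARSE:P3(v=4,ok=F), VALIDATE:P2(v=15,ok=F), TRANSFORM:P1(v=0,ok=F), EMIT:-] out:-; in:P3
Tick 4: [PARSE:P4(v=15,ok=F), VALIDATE:P3(v=4,ok=F), TRANSFORM:P2(v=0,ok=F), EMIT:P1(v=0,ok=F)] out:-; in:P4
Tick 5: [PARSE:P5(v=2,ok=F), VALIDATE:P4(v=15,ok=T), TRANSFORM:P3(v=0,ok=F), EMIT:P2(v=0,ok=F)] out:P1(v=0); in:P5
Tick 6: [PARSE:-, VALIDATE:P5(v=2,ok=F), TRANSFORM:P4(v=60,ok=T), EMIT:P3(v=0,ok=F)] out:P2(v=0); in:-
Tick 7: [PARSE:-, VALIDATE:-, TRANSFORM:P5(v=0,ok=F), EMIT:P4(v=60,ok=T)] out:P3(v=0); in:-
Tick 8: [PARSE:-, VALIDATE:-, TRANSFORM:-, EMIT:P5(v=0,ok=F)] out:P4(v=60); in:-
Tick 9: [PARSE:-, VALIDATE:-, TRANSFORM:-, EMIT:-] out:P5(v=0); in:-
P5: arrives tick 5, valid=False (id=5, id%4=1), emit tick 9, final value 0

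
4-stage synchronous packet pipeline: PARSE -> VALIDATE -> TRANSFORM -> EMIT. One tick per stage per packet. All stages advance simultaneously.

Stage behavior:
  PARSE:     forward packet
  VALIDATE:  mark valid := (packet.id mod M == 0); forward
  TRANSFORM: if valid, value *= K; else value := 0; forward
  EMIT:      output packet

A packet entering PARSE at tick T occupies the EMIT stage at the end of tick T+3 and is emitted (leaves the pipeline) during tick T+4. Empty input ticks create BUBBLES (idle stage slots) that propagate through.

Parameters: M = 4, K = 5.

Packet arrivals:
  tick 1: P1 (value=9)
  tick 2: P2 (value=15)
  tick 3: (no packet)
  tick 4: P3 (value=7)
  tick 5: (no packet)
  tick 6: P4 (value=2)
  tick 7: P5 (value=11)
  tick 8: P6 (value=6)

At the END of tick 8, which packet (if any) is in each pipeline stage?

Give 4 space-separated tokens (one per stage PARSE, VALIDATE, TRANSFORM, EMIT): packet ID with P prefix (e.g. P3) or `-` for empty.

Tick 1: [PARSE:P1(v=9,ok=F), VALIDATE:-, TRANSFORM:-, EMIT:-] out:-; in:P1
Tick 2: [PARSE:P2(v=15,ok=F), VALIDATE:P1(v=9,ok=F), TRANSFORM:-, EMIT:-] out:-; in:P2
Tick 3: [PARSE:-, VALIDATE:P2(v=15,ok=F), TRANSFORM:P1(v=0,ok=F), EMIT:-] out:-; in:-
Tick 4: [PARSE:P3(v=7,ok=F), VALIDATE:-, TRANSFORM:P2(v=0,ok=F), EMIT:P1(v=0,ok=F)] out:-; in:P3
Tick 5: [PARSE:-, VALIDATE:P3(v=7,ok=F), TRANSFORM:-, EMIT:P2(v=0,ok=F)] out:P1(v=0); in:-
Tick 6: [PARSE:P4(v=2,ok=F), VALIDATE:-, TRANSFORM:P3(v=0,ok=F), EMIT:-] out:P2(v=0); in:P4
Tick 7: [PARSE:P5(v=11,ok=F), VALIDATE:P4(v=2,ok=T), TRANSFORM:-, EMIT:P3(v=0,ok=F)] out:-; in:P5
Tick 8: [PARSE:P6(v=6,ok=F), VALIDATE:P5(v=11,ok=F), TRANSFORM:P4(v=10,ok=T), EMIT:-] out:P3(v=0); in:P6
At end of tick 8: ['P6', 'P5', 'P4', '-']

Answer: P6 P5 P4 -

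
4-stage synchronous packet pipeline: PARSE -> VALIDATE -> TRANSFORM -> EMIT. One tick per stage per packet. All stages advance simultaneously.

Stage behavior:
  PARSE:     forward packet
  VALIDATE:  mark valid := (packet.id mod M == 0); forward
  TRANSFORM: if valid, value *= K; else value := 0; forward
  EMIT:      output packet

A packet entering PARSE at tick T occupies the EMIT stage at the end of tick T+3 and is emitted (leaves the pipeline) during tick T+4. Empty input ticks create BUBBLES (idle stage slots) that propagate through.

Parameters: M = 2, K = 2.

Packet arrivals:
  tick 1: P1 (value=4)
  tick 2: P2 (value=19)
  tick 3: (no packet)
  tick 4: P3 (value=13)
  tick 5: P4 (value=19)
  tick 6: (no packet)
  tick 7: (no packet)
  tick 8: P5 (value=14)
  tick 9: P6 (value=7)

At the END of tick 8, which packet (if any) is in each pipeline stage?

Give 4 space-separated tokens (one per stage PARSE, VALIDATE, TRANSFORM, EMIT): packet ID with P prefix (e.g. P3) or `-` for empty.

Answer: P5 - - P4

Derivation:
Tick 1: [PARSE:P1(v=4,ok=F), VALIDATE:-, TRANSFORM:-, EMIT:-] out:-; in:P1
Tick 2: [PARSE:P2(v=19,ok=F), VALIDATE:P1(v=4,ok=F), TRANSFORM:-, EMIT:-] out:-; in:P2
Tick 3: [PARSE:-, VALIDATE:P2(v=19,ok=T), TRANSFORM:P1(v=0,ok=F), EMIT:-] out:-; in:-
Tick 4: [PARSE:P3(v=13,ok=F), VALIDATE:-, TRANSFORM:P2(v=38,ok=T), EMIT:P1(v=0,ok=F)] out:-; in:P3
Tick 5: [PARSE:P4(v=19,ok=F), VALIDATE:P3(v=13,ok=F), TRANSFORM:-, EMIT:P2(v=38,ok=T)] out:P1(v=0); in:P4
Tick 6: [PARSE:-, VALIDATE:P4(v=19,ok=T), TRANSFORM:P3(v=0,ok=F), EMIT:-] out:P2(v=38); in:-
Tick 7: [PARSE:-, VALIDATE:-, TRANSFORM:P4(v=38,ok=T), EMIT:P3(v=0,ok=F)] out:-; in:-
Tick 8: [PARSE:P5(v=14,ok=F), VALIDATE:-, TRANSFORM:-, EMIT:P4(v=38,ok=T)] out:P3(v=0); in:P5
At end of tick 8: ['P5', '-', '-', 'P4']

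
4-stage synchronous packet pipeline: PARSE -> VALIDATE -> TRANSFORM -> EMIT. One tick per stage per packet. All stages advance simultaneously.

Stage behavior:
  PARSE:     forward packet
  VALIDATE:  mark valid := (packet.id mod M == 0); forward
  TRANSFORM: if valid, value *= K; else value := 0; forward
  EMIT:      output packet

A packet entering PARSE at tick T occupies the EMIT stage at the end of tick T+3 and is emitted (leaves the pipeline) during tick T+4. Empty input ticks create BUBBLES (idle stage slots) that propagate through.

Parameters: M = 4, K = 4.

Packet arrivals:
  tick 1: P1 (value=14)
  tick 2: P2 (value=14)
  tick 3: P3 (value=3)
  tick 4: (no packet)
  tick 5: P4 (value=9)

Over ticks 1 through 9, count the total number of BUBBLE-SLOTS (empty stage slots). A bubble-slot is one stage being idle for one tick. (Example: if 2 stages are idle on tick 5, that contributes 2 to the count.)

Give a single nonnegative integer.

Tick 1: [PARSE:P1(v=14,ok=F), VALIDATE:-, TRANSFORM:-, EMIT:-] out:-; bubbles=3
Tick 2: [PARSE:P2(v=14,ok=F), VALIDATE:P1(v=14,ok=F), TRANSFORM:-, EMIT:-] out:-; bubbles=2
Tick 3: [PARSE:P3(v=3,ok=F), VALIDATE:P2(v=14,ok=F), TRANSFORM:P1(v=0,ok=F), EMIT:-] out:-; bubbles=1
Tick 4: [PARSE:-, VALIDATE:P3(v=3,ok=F), TRANSFORM:P2(v=0,ok=F), EMIT:P1(v=0,ok=F)] out:-; bubbles=1
Tick 5: [PARSE:P4(v=9,ok=F), VALIDATE:-, TRANSFORM:P3(v=0,ok=F), EMIT:P2(v=0,ok=F)] out:P1(v=0); bubbles=1
Tick 6: [PARSE:-, VALIDATE:P4(v=9,ok=T), TRANSFORM:-, EMIT:P3(v=0,ok=F)] out:P2(v=0); bubbles=2
Tick 7: [PARSE:-, VALIDATE:-, TRANSFORM:P4(v=36,ok=T), EMIT:-] out:P3(v=0); bubbles=3
Tick 8: [PARSE:-, VALIDATE:-, TRANSFORM:-, EMIT:P4(v=36,ok=T)] out:-; bubbles=3
Tick 9: [PARSE:-, VALIDATE:-, TRANSFORM:-, EMIT:-] out:P4(v=36); bubbles=4
Total bubble-slots: 20

Answer: 20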